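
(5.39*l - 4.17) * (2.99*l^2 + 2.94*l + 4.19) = 16.1161*l^3 + 3.3783*l^2 + 10.3243*l - 17.4723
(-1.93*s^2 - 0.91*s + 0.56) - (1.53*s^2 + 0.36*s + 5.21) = -3.46*s^2 - 1.27*s - 4.65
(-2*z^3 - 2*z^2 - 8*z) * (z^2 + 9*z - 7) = -2*z^5 - 20*z^4 - 12*z^3 - 58*z^2 + 56*z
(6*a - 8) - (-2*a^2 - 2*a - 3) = 2*a^2 + 8*a - 5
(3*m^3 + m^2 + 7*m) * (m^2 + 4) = 3*m^5 + m^4 + 19*m^3 + 4*m^2 + 28*m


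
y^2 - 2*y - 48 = (y - 8)*(y + 6)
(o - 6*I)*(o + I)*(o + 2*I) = o^3 - 3*I*o^2 + 16*o + 12*I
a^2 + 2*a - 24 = (a - 4)*(a + 6)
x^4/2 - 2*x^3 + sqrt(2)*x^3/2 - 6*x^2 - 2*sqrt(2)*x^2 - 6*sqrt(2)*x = x*(x/2 + sqrt(2)/2)*(x - 6)*(x + 2)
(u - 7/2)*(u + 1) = u^2 - 5*u/2 - 7/2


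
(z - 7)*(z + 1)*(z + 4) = z^3 - 2*z^2 - 31*z - 28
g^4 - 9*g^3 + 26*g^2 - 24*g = g*(g - 4)*(g - 3)*(g - 2)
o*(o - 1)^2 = o^3 - 2*o^2 + o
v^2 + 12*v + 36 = (v + 6)^2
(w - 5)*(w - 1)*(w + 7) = w^3 + w^2 - 37*w + 35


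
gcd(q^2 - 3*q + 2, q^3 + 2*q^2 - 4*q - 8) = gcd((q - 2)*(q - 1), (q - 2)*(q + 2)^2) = q - 2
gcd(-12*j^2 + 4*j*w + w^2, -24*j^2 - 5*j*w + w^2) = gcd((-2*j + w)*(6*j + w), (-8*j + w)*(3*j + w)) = 1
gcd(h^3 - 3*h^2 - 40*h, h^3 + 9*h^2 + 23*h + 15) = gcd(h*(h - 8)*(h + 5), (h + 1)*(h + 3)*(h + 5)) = h + 5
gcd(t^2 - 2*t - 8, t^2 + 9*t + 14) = t + 2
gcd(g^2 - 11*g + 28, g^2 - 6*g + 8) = g - 4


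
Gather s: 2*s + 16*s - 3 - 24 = 18*s - 27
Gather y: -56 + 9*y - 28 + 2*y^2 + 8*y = 2*y^2 + 17*y - 84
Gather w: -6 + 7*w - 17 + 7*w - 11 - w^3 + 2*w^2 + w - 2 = -w^3 + 2*w^2 + 15*w - 36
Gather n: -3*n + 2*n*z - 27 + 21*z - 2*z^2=n*(2*z - 3) - 2*z^2 + 21*z - 27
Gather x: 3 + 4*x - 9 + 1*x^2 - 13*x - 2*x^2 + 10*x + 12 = -x^2 + x + 6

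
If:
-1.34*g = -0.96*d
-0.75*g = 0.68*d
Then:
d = 0.00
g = 0.00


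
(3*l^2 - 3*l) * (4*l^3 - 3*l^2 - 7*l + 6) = 12*l^5 - 21*l^4 - 12*l^3 + 39*l^2 - 18*l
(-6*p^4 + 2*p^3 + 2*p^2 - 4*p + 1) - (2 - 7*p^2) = -6*p^4 + 2*p^3 + 9*p^2 - 4*p - 1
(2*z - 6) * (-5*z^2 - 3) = -10*z^3 + 30*z^2 - 6*z + 18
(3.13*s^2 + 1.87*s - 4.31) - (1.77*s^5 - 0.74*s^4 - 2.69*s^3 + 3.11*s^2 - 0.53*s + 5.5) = -1.77*s^5 + 0.74*s^4 + 2.69*s^3 + 0.02*s^2 + 2.4*s - 9.81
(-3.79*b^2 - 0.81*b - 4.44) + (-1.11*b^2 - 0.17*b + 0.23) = -4.9*b^2 - 0.98*b - 4.21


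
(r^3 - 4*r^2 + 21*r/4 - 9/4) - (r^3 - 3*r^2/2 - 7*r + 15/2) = -5*r^2/2 + 49*r/4 - 39/4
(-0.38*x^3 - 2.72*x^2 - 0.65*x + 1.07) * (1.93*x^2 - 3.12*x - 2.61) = -0.7334*x^5 - 4.064*x^4 + 8.2237*x^3 + 11.1923*x^2 - 1.6419*x - 2.7927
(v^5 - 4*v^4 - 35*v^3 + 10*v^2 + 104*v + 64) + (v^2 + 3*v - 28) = v^5 - 4*v^4 - 35*v^3 + 11*v^2 + 107*v + 36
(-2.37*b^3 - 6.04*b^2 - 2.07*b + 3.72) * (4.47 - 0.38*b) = 0.9006*b^4 - 8.2987*b^3 - 26.2122*b^2 - 10.6665*b + 16.6284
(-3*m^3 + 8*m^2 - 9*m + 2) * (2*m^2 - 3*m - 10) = -6*m^5 + 25*m^4 - 12*m^3 - 49*m^2 + 84*m - 20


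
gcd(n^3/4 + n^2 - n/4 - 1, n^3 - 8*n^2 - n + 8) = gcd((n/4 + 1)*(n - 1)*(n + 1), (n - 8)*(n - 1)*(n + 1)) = n^2 - 1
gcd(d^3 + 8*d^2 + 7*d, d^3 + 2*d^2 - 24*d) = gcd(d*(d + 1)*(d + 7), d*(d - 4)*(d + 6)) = d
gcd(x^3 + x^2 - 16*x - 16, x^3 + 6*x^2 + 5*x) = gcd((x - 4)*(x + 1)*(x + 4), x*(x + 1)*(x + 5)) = x + 1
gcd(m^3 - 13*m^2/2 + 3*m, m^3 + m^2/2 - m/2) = m^2 - m/2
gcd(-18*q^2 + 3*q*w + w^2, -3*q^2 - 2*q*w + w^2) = 3*q - w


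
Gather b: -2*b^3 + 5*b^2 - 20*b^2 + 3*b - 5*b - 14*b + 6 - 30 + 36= -2*b^3 - 15*b^2 - 16*b + 12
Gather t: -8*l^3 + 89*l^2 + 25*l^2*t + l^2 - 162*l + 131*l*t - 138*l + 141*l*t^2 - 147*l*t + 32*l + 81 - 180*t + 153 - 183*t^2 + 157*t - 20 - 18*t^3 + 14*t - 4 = -8*l^3 + 90*l^2 - 268*l - 18*t^3 + t^2*(141*l - 183) + t*(25*l^2 - 16*l - 9) + 210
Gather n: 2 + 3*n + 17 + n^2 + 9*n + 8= n^2 + 12*n + 27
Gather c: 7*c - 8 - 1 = 7*c - 9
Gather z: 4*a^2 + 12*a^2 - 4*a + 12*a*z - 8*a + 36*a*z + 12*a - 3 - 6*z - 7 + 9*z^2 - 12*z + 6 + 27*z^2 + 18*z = 16*a^2 + 48*a*z + 36*z^2 - 4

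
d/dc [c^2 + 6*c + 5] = 2*c + 6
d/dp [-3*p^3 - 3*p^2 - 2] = 3*p*(-3*p - 2)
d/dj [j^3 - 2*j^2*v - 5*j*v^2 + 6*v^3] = 3*j^2 - 4*j*v - 5*v^2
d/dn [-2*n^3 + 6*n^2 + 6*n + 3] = -6*n^2 + 12*n + 6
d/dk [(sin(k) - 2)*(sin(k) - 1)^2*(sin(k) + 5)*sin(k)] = (5*sin(k)^4 + 4*sin(k)^3 - 45*sin(k)^2 + 46*sin(k) - 10)*cos(k)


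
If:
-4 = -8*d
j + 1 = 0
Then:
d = 1/2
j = -1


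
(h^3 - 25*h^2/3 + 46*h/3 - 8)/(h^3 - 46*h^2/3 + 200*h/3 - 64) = (h - 1)/(h - 8)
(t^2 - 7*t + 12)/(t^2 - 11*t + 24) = (t - 4)/(t - 8)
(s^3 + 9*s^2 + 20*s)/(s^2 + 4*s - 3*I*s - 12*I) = s*(s + 5)/(s - 3*I)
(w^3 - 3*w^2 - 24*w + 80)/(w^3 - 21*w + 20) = (w - 4)/(w - 1)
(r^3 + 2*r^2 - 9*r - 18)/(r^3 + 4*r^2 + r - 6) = (r - 3)/(r - 1)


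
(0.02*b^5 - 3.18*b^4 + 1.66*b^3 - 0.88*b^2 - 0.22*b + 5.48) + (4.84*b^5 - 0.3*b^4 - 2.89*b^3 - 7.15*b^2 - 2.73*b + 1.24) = 4.86*b^5 - 3.48*b^4 - 1.23*b^3 - 8.03*b^2 - 2.95*b + 6.72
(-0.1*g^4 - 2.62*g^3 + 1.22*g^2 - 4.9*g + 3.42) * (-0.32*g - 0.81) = 0.032*g^5 + 0.9194*g^4 + 1.7318*g^3 + 0.5798*g^2 + 2.8746*g - 2.7702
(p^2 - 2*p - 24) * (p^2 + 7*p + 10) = p^4 + 5*p^3 - 28*p^2 - 188*p - 240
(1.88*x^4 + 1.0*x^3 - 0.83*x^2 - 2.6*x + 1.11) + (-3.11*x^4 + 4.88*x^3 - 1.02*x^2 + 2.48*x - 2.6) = -1.23*x^4 + 5.88*x^3 - 1.85*x^2 - 0.12*x - 1.49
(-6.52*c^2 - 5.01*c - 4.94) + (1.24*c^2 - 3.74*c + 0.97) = -5.28*c^2 - 8.75*c - 3.97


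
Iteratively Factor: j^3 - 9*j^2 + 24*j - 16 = (j - 4)*(j^2 - 5*j + 4) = (j - 4)^2*(j - 1)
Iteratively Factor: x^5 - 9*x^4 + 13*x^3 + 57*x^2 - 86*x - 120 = (x - 4)*(x^4 - 5*x^3 - 7*x^2 + 29*x + 30) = (x - 4)*(x + 2)*(x^3 - 7*x^2 + 7*x + 15) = (x - 4)*(x + 1)*(x + 2)*(x^2 - 8*x + 15) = (x - 5)*(x - 4)*(x + 1)*(x + 2)*(x - 3)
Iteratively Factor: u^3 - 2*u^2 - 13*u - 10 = (u + 1)*(u^2 - 3*u - 10) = (u + 1)*(u + 2)*(u - 5)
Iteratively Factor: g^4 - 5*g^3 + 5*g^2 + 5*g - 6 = (g - 1)*(g^3 - 4*g^2 + g + 6) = (g - 3)*(g - 1)*(g^2 - g - 2) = (g - 3)*(g - 2)*(g - 1)*(g + 1)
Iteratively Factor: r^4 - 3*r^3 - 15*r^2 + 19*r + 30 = (r + 1)*(r^3 - 4*r^2 - 11*r + 30) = (r - 2)*(r + 1)*(r^2 - 2*r - 15) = (r - 2)*(r + 1)*(r + 3)*(r - 5)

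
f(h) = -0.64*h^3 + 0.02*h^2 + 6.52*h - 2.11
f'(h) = -1.92*h^2 + 0.04*h + 6.52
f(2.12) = 5.70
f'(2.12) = -2.02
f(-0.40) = -4.67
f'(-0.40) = 6.20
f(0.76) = 2.58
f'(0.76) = 5.44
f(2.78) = 2.42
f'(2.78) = -8.21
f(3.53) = -7.00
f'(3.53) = -17.26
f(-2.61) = -7.61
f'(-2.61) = -6.66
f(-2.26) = -9.36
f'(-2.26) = -3.38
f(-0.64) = -6.11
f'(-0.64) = 5.71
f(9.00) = -408.37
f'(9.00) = -148.64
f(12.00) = -1026.91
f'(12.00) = -269.48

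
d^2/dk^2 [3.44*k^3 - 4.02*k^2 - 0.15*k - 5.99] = 20.64*k - 8.04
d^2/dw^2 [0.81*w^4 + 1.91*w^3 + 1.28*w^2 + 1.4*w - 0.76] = 9.72*w^2 + 11.46*w + 2.56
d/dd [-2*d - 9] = -2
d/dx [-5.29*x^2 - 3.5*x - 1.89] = -10.58*x - 3.5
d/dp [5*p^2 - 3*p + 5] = 10*p - 3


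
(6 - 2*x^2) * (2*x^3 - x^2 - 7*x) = -4*x^5 + 2*x^4 + 26*x^3 - 6*x^2 - 42*x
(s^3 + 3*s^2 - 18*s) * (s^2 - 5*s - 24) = s^5 - 2*s^4 - 57*s^3 + 18*s^2 + 432*s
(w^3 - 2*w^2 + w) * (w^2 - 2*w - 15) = w^5 - 4*w^4 - 10*w^3 + 28*w^2 - 15*w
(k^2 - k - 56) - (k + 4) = k^2 - 2*k - 60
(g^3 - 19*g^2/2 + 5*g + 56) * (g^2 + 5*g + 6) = g^5 - 9*g^4/2 - 73*g^3/2 + 24*g^2 + 310*g + 336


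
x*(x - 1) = x^2 - x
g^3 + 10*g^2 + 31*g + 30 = (g + 2)*(g + 3)*(g + 5)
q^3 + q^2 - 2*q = q*(q - 1)*(q + 2)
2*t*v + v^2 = v*(2*t + v)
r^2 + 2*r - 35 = (r - 5)*(r + 7)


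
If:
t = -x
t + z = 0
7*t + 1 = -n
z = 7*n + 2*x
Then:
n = -1/50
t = -7/50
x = 7/50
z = 7/50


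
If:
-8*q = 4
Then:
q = -1/2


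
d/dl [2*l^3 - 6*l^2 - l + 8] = 6*l^2 - 12*l - 1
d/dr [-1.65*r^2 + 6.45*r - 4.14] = 6.45 - 3.3*r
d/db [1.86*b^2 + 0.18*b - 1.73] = 3.72*b + 0.18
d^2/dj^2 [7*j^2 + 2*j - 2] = 14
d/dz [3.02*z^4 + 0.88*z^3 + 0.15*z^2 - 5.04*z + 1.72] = 12.08*z^3 + 2.64*z^2 + 0.3*z - 5.04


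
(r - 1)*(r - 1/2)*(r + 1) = r^3 - r^2/2 - r + 1/2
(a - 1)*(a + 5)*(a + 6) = a^3 + 10*a^2 + 19*a - 30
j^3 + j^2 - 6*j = j*(j - 2)*(j + 3)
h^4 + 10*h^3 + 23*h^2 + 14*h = h*(h + 1)*(h + 2)*(h + 7)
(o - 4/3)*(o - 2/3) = o^2 - 2*o + 8/9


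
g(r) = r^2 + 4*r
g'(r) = 2*r + 4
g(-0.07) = -0.28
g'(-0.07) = 3.86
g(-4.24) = 1.02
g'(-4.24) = -4.48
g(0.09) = 0.37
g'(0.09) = 4.18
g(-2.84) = -3.29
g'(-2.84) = -1.68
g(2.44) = 15.71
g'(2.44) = 8.88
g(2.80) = 19.04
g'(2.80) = 9.60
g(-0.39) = -1.41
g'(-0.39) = 3.22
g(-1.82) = -3.97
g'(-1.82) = 0.36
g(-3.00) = -3.00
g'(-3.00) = -2.00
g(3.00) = 21.00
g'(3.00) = 10.00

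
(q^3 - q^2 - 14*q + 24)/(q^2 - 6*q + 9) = (q^2 + 2*q - 8)/(q - 3)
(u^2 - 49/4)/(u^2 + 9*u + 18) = (u^2 - 49/4)/(u^2 + 9*u + 18)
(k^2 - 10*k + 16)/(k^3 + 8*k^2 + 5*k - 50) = (k - 8)/(k^2 + 10*k + 25)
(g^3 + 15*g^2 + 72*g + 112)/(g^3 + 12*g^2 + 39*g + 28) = (g + 4)/(g + 1)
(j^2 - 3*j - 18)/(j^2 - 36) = (j + 3)/(j + 6)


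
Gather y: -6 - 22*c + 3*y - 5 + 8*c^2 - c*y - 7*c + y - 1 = 8*c^2 - 29*c + y*(4 - c) - 12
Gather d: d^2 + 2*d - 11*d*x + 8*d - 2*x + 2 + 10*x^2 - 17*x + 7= d^2 + d*(10 - 11*x) + 10*x^2 - 19*x + 9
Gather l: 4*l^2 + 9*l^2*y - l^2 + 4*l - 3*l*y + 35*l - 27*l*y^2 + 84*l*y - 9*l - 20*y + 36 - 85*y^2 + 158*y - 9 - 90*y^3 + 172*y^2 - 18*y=l^2*(9*y + 3) + l*(-27*y^2 + 81*y + 30) - 90*y^3 + 87*y^2 + 120*y + 27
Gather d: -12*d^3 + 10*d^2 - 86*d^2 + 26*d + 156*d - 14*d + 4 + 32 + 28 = -12*d^3 - 76*d^2 + 168*d + 64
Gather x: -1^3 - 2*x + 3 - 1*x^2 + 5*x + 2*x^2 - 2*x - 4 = x^2 + x - 2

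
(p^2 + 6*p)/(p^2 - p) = (p + 6)/(p - 1)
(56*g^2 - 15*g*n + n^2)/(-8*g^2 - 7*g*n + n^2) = (-7*g + n)/(g + n)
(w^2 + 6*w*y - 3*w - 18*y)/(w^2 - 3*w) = (w + 6*y)/w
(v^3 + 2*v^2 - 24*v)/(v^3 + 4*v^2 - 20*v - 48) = v/(v + 2)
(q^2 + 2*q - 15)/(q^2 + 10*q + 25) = (q - 3)/(q + 5)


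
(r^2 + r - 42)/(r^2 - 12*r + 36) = (r + 7)/(r - 6)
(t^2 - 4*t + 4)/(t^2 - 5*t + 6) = (t - 2)/(t - 3)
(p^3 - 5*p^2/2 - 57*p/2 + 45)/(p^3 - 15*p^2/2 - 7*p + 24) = (p^2 - p - 30)/(p^2 - 6*p - 16)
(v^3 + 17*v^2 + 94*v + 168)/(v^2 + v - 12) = (v^2 + 13*v + 42)/(v - 3)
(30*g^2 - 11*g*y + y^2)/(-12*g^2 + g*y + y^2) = (30*g^2 - 11*g*y + y^2)/(-12*g^2 + g*y + y^2)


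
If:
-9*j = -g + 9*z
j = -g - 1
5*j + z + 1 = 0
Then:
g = -27/35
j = -8/35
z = 1/7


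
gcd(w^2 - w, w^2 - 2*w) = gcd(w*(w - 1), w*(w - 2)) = w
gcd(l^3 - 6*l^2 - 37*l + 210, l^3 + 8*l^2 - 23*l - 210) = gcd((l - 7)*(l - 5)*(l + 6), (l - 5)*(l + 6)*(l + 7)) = l^2 + l - 30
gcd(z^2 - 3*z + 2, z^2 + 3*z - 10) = z - 2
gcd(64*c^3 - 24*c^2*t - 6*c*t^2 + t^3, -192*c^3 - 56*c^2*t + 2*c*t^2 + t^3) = -32*c^2 - 4*c*t + t^2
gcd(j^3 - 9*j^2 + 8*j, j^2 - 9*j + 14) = 1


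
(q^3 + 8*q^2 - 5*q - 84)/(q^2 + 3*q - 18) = (q^2 + 11*q + 28)/(q + 6)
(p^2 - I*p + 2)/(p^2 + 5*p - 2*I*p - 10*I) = (p + I)/(p + 5)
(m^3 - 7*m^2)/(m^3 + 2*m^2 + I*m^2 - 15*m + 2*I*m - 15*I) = m^2*(m - 7)/(m^3 + m^2*(2 + I) + m*(-15 + 2*I) - 15*I)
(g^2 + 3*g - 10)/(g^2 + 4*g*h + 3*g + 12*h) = (g^2 + 3*g - 10)/(g^2 + 4*g*h + 3*g + 12*h)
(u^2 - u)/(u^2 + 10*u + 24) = u*(u - 1)/(u^2 + 10*u + 24)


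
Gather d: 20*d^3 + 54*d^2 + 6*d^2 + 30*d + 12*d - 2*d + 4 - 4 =20*d^3 + 60*d^2 + 40*d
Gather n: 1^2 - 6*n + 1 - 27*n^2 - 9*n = -27*n^2 - 15*n + 2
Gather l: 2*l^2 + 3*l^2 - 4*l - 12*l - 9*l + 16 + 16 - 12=5*l^2 - 25*l + 20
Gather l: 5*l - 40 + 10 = 5*l - 30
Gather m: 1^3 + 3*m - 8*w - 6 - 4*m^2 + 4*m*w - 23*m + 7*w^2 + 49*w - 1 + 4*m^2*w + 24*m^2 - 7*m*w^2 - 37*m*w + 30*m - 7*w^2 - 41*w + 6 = m^2*(4*w + 20) + m*(-7*w^2 - 33*w + 10)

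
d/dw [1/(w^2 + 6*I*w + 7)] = 2*(-w - 3*I)/(w^2 + 6*I*w + 7)^2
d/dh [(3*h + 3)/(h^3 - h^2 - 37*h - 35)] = 6*(1 - h)/(h^4 - 4*h^3 - 66*h^2 + 140*h + 1225)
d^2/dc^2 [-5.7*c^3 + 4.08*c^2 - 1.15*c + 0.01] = 8.16 - 34.2*c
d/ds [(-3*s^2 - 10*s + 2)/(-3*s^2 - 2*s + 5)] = 2*(-12*s^2 - 9*s - 23)/(9*s^4 + 12*s^3 - 26*s^2 - 20*s + 25)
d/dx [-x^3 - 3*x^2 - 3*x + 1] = -3*x^2 - 6*x - 3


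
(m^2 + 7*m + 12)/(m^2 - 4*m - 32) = (m + 3)/(m - 8)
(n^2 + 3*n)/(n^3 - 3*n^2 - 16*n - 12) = n*(n + 3)/(n^3 - 3*n^2 - 16*n - 12)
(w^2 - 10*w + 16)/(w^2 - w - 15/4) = 4*(-w^2 + 10*w - 16)/(-4*w^2 + 4*w + 15)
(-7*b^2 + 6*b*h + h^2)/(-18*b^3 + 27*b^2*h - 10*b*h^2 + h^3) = (7*b + h)/(18*b^2 - 9*b*h + h^2)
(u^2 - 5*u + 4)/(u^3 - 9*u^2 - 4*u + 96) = (u - 1)/(u^2 - 5*u - 24)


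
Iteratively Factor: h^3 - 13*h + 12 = (h - 1)*(h^2 + h - 12) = (h - 3)*(h - 1)*(h + 4)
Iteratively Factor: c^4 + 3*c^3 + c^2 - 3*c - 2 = (c + 2)*(c^3 + c^2 - c - 1) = (c + 1)*(c + 2)*(c^2 - 1) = (c + 1)^2*(c + 2)*(c - 1)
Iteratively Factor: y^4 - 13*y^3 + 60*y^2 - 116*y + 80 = (y - 2)*(y^3 - 11*y^2 + 38*y - 40) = (y - 4)*(y - 2)*(y^2 - 7*y + 10) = (y - 4)*(y - 2)^2*(y - 5)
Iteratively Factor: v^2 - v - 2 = (v + 1)*(v - 2)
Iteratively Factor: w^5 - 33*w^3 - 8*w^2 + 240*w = (w - 3)*(w^4 + 3*w^3 - 24*w^2 - 80*w) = w*(w - 3)*(w^3 + 3*w^2 - 24*w - 80) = w*(w - 3)*(w + 4)*(w^2 - w - 20) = w*(w - 3)*(w + 4)^2*(w - 5)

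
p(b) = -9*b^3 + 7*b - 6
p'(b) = 7 - 27*b^2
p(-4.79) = 949.59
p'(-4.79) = -612.49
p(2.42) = -116.61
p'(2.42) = -151.12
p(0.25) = -4.39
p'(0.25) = 5.31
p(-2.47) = 112.33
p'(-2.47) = -157.72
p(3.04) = -237.57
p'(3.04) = -242.52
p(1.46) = -23.79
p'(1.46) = -50.55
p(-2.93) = 199.87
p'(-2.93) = -224.79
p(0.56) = -3.66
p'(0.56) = -1.47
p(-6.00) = 1896.00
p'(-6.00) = -965.00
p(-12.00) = 15462.00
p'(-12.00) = -3881.00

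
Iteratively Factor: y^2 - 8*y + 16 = (y - 4)*(y - 4)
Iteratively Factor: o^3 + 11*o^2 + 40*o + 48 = (o + 3)*(o^2 + 8*o + 16) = (o + 3)*(o + 4)*(o + 4)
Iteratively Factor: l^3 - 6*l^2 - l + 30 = (l - 3)*(l^2 - 3*l - 10) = (l - 3)*(l + 2)*(l - 5)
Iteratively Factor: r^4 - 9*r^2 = (r + 3)*(r^3 - 3*r^2) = r*(r + 3)*(r^2 - 3*r) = r*(r - 3)*(r + 3)*(r)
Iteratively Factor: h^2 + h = (h + 1)*(h)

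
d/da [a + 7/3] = 1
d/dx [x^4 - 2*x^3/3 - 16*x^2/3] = 2*x*(6*x^2 - 3*x - 16)/3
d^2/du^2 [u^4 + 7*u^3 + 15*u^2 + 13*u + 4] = 12*u^2 + 42*u + 30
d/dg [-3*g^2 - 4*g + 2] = -6*g - 4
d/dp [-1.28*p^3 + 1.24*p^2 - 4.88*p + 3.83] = -3.84*p^2 + 2.48*p - 4.88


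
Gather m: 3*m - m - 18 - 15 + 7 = 2*m - 26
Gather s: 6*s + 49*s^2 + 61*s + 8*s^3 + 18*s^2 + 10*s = 8*s^3 + 67*s^2 + 77*s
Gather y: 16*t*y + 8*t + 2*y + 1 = 8*t + y*(16*t + 2) + 1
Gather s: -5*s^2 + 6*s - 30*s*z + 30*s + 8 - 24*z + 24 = -5*s^2 + s*(36 - 30*z) - 24*z + 32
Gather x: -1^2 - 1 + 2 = 0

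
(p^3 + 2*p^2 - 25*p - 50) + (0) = p^3 + 2*p^2 - 25*p - 50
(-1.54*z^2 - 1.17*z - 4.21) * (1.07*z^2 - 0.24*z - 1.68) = -1.6478*z^4 - 0.8823*z^3 - 1.6367*z^2 + 2.976*z + 7.0728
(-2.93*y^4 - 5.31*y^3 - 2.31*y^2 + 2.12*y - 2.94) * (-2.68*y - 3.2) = 7.8524*y^5 + 23.6068*y^4 + 23.1828*y^3 + 1.7104*y^2 + 1.0952*y + 9.408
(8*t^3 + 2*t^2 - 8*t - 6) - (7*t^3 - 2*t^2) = t^3 + 4*t^2 - 8*t - 6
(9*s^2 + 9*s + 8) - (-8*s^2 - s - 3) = 17*s^2 + 10*s + 11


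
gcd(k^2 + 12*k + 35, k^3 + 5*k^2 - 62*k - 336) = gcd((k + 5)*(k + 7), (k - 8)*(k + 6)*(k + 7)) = k + 7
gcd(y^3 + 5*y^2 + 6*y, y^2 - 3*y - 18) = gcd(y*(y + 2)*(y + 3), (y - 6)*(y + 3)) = y + 3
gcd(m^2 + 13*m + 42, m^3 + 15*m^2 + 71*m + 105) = m + 7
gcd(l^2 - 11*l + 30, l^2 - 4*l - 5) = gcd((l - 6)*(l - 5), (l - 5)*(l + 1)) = l - 5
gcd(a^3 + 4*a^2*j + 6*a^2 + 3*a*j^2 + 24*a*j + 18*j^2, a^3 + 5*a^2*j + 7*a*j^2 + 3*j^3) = a^2 + 4*a*j + 3*j^2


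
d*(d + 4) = d^2 + 4*d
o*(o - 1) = o^2 - o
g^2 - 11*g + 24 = (g - 8)*(g - 3)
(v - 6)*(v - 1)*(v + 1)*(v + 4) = v^4 - 2*v^3 - 25*v^2 + 2*v + 24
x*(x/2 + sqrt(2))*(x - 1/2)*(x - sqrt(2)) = x^4/2 - x^3/4 + sqrt(2)*x^3/2 - 2*x^2 - sqrt(2)*x^2/4 + x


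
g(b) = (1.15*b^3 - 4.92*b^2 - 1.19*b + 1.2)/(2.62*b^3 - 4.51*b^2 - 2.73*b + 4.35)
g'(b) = (-7.86*b^2 + 9.02*b + 2.73)*(1.15*b^3 - 4.92*b^2 - 1.19*b + 1.2)/(2.62*b^3 - 4.51*b^2 - 2.73*b + 4.35)^2 + (3.45*b^2 - 9.84*b - 1.19)/(2.62*b^3 - 4.51*b^2 - 2.73*b + 4.35) = (7.7039*b^4 - 0.0434000000000054*b^3 + 13.6402*b^2 - 31.98*b - 1.9005)/(6.8644*b^6 - 23.6324*b^5 + 6.0349*b^4 + 47.4186*b^3 - 31.7841*b^2 - 23.751*b + 18.9225)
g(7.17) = 0.23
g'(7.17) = 0.04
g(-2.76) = 0.74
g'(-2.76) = 0.11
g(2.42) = -1.68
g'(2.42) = 3.69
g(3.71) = -0.19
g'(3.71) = 0.35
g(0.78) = -3.02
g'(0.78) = -30.31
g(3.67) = -0.20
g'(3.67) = 0.37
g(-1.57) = 1.07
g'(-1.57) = 0.81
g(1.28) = 5.75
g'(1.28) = 0.09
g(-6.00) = 0.59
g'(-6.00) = 0.02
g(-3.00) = 0.71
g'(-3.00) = 0.09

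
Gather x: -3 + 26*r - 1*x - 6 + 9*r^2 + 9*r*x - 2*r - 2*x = 9*r^2 + 24*r + x*(9*r - 3) - 9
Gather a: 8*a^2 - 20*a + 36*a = 8*a^2 + 16*a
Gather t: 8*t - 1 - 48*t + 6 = 5 - 40*t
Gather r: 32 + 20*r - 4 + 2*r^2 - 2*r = 2*r^2 + 18*r + 28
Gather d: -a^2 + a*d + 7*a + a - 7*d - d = -a^2 + 8*a + d*(a - 8)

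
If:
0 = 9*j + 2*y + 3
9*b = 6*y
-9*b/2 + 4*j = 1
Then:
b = -2/5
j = -1/5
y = -3/5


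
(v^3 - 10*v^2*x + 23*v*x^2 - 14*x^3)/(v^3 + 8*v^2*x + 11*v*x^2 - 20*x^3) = (v^2 - 9*v*x + 14*x^2)/(v^2 + 9*v*x + 20*x^2)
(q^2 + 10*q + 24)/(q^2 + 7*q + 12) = (q + 6)/(q + 3)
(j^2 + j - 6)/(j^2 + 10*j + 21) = (j - 2)/(j + 7)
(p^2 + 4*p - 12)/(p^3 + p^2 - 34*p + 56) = (p + 6)/(p^2 + 3*p - 28)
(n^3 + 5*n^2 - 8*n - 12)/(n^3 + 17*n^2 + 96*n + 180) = (n^2 - n - 2)/(n^2 + 11*n + 30)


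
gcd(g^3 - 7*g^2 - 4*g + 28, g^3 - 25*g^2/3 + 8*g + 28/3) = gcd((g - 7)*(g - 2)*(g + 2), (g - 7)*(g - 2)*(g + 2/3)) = g^2 - 9*g + 14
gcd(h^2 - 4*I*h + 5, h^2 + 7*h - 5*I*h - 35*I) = h - 5*I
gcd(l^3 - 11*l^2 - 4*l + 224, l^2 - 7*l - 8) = l - 8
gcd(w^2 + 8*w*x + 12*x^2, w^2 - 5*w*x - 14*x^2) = w + 2*x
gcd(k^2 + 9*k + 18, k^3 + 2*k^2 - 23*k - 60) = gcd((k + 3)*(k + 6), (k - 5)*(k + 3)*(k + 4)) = k + 3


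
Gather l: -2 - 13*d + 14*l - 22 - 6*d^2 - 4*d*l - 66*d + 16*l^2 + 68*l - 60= -6*d^2 - 79*d + 16*l^2 + l*(82 - 4*d) - 84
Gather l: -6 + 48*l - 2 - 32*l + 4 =16*l - 4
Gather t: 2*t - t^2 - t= -t^2 + t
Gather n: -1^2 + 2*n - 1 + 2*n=4*n - 2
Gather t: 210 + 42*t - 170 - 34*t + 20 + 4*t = 12*t + 60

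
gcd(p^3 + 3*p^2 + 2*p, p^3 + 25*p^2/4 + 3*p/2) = p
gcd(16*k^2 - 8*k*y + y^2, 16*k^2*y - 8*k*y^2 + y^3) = 16*k^2 - 8*k*y + y^2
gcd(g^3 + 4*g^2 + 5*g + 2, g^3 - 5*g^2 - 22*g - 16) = g^2 + 3*g + 2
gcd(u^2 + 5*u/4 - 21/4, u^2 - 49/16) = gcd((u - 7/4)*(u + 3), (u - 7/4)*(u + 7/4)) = u - 7/4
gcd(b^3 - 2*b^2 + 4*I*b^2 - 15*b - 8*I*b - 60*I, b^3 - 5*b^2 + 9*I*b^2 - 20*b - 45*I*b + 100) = b^2 + b*(-5 + 4*I) - 20*I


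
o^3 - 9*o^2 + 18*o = o*(o - 6)*(o - 3)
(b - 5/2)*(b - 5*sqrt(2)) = b^2 - 5*sqrt(2)*b - 5*b/2 + 25*sqrt(2)/2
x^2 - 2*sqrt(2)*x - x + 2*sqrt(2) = (x - 1)*(x - 2*sqrt(2))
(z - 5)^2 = z^2 - 10*z + 25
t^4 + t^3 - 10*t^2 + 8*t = t*(t - 2)*(t - 1)*(t + 4)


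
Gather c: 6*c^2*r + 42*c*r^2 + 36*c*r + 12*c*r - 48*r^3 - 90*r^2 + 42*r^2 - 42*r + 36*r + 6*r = 6*c^2*r + c*(42*r^2 + 48*r) - 48*r^3 - 48*r^2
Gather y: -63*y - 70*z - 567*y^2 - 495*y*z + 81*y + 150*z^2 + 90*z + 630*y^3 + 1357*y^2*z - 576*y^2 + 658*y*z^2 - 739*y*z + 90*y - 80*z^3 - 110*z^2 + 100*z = 630*y^3 + y^2*(1357*z - 1143) + y*(658*z^2 - 1234*z + 108) - 80*z^3 + 40*z^2 + 120*z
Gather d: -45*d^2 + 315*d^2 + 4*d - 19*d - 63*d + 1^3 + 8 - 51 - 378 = 270*d^2 - 78*d - 420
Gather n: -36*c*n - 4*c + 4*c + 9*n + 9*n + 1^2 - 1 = n*(18 - 36*c)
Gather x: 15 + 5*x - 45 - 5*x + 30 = 0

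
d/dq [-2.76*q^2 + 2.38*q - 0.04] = 2.38 - 5.52*q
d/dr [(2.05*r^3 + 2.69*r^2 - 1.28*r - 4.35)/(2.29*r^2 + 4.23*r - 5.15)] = (4.6945*r^4 + 17.343*r^3 - 17.3626*r^2 - 7.784*r + 24.9925)/(5.2441*r^4 + 19.3734*r^3 - 5.6941*r^2 - 43.569*r + 26.5225)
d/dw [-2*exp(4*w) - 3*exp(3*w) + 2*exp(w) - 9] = (-8*exp(3*w) - 9*exp(2*w) + 2)*exp(w)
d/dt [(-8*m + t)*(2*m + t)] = -6*m + 2*t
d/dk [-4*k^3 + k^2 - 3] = 2*k*(1 - 6*k)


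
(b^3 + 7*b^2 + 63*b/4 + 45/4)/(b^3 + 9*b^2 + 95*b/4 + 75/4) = (b + 3)/(b + 5)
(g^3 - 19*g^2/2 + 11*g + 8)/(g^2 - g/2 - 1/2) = (g^2 - 10*g + 16)/(g - 1)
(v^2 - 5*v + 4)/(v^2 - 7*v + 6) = (v - 4)/(v - 6)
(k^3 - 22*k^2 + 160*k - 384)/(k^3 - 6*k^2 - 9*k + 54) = (k^2 - 16*k + 64)/(k^2 - 9)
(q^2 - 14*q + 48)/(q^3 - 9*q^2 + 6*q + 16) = (q - 6)/(q^2 - q - 2)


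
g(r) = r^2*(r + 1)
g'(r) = r^2 + 2*r*(r + 1) = r*(3*r + 2)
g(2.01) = 12.16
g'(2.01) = 16.14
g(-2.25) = -6.33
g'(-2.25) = 10.69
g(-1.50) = -1.12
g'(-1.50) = 3.75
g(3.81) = 69.82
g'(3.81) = 51.17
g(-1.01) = -0.01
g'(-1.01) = 1.04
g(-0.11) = 0.01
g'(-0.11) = -0.18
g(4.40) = 104.54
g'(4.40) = 66.88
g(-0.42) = 0.10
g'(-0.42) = -0.31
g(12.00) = 1872.00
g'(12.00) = 456.00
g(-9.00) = -648.00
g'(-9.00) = 225.00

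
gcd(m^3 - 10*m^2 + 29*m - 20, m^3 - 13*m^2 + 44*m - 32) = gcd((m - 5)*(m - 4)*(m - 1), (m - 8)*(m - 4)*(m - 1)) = m^2 - 5*m + 4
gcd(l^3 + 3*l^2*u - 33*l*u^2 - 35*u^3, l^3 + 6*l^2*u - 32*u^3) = 1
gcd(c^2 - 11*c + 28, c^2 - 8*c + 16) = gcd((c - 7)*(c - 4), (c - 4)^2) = c - 4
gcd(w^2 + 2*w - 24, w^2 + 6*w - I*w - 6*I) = w + 6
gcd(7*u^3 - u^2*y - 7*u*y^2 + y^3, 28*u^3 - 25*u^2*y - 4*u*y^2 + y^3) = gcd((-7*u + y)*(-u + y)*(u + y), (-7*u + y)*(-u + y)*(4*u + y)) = 7*u^2 - 8*u*y + y^2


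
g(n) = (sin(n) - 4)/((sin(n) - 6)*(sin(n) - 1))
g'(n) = -(sin(n) - 4)*cos(n)/((sin(n) - 6)*(sin(n) - 1)^2) + cos(n)/((sin(n) - 6)*(sin(n) - 1)) - (sin(n) - 4)*cos(n)/((sin(n) - 6)^2*(sin(n) - 1))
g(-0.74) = -0.42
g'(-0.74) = -0.16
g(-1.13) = -0.37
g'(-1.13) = -0.07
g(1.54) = -1265.45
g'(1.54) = -82170.23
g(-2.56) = -0.45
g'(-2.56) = 0.22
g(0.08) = -0.72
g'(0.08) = -0.72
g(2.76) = -1.03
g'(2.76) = 1.43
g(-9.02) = -0.49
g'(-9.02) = 0.29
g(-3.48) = -0.97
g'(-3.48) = 1.28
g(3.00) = -0.77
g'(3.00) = 0.82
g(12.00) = -0.45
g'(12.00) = -0.22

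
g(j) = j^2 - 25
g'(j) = 2*j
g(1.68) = -22.18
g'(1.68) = 3.36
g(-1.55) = -22.60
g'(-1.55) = -3.10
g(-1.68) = -22.18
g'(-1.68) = -3.36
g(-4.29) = -6.60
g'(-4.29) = -8.58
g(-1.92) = -21.31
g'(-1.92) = -3.84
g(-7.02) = 24.28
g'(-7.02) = -14.04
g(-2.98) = -16.12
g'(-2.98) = -5.96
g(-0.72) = -24.48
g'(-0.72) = -1.44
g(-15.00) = 200.00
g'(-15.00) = -30.00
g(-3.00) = -16.00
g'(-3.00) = -6.00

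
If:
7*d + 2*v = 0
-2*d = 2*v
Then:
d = 0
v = 0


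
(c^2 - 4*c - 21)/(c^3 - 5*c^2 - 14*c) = (c + 3)/(c*(c + 2))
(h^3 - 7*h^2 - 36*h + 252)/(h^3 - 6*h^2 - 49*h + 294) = (h + 6)/(h + 7)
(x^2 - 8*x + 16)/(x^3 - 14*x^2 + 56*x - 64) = (x - 4)/(x^2 - 10*x + 16)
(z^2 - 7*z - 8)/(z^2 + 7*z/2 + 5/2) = 2*(z - 8)/(2*z + 5)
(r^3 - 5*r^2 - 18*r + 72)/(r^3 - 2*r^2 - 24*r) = (r - 3)/r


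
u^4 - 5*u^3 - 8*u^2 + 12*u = u*(u - 6)*(u - 1)*(u + 2)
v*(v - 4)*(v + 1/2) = v^3 - 7*v^2/2 - 2*v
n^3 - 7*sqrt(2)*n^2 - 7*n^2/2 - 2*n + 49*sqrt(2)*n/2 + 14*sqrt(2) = (n - 4)*(n + 1/2)*(n - 7*sqrt(2))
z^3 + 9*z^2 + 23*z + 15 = (z + 1)*(z + 3)*(z + 5)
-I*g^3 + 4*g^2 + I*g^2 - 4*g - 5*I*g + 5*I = (g - I)*(g + 5*I)*(-I*g + I)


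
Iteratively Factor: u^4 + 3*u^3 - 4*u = (u)*(u^3 + 3*u^2 - 4) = u*(u - 1)*(u^2 + 4*u + 4) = u*(u - 1)*(u + 2)*(u + 2)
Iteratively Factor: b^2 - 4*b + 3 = (b - 1)*(b - 3)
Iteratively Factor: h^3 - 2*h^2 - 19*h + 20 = (h - 5)*(h^2 + 3*h - 4) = (h - 5)*(h + 4)*(h - 1)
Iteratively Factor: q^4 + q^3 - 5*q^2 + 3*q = (q + 3)*(q^3 - 2*q^2 + q) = (q - 1)*(q + 3)*(q^2 - q) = q*(q - 1)*(q + 3)*(q - 1)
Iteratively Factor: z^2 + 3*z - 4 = (z + 4)*(z - 1)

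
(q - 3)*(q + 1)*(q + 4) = q^3 + 2*q^2 - 11*q - 12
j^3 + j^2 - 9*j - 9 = (j - 3)*(j + 1)*(j + 3)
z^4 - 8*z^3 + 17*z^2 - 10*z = z*(z - 5)*(z - 2)*(z - 1)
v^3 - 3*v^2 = v^2*(v - 3)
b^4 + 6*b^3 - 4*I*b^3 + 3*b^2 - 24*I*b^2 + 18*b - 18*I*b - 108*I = (b + 6)*(b - 3*I)^2*(b + 2*I)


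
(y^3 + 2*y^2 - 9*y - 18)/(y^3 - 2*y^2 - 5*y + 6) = (y + 3)/(y - 1)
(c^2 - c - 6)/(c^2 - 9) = (c + 2)/(c + 3)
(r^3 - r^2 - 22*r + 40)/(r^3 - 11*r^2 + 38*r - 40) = (r + 5)/(r - 5)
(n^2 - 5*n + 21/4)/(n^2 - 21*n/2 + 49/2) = (n - 3/2)/(n - 7)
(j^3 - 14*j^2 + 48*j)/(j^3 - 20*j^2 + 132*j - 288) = j/(j - 6)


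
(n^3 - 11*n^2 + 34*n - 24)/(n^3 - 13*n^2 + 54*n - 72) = (n - 1)/(n - 3)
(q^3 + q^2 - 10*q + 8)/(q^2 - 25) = (q^3 + q^2 - 10*q + 8)/(q^2 - 25)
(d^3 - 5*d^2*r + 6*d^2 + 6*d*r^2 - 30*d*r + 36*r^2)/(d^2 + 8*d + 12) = (d^2 - 5*d*r + 6*r^2)/(d + 2)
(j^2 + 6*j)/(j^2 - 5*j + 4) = j*(j + 6)/(j^2 - 5*j + 4)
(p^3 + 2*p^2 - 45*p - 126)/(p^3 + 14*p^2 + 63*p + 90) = (p - 7)/(p + 5)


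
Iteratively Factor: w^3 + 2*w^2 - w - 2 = (w + 1)*(w^2 + w - 2) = (w - 1)*(w + 1)*(w + 2)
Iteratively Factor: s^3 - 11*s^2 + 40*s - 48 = (s - 4)*(s^2 - 7*s + 12) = (s - 4)*(s - 3)*(s - 4)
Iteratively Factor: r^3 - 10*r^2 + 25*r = (r - 5)*(r^2 - 5*r) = r*(r - 5)*(r - 5)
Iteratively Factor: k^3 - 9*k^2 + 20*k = (k - 5)*(k^2 - 4*k) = k*(k - 5)*(k - 4)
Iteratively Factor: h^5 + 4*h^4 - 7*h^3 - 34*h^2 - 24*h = (h + 2)*(h^4 + 2*h^3 - 11*h^2 - 12*h) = (h + 1)*(h + 2)*(h^3 + h^2 - 12*h) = (h + 1)*(h + 2)*(h + 4)*(h^2 - 3*h) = (h - 3)*(h + 1)*(h + 2)*(h + 4)*(h)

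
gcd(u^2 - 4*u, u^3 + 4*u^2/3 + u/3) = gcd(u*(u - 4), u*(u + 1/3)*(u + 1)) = u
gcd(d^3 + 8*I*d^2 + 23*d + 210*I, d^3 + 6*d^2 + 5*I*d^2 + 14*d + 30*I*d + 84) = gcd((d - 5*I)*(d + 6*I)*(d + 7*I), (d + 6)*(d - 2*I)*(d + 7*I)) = d + 7*I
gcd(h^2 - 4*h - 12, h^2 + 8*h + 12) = h + 2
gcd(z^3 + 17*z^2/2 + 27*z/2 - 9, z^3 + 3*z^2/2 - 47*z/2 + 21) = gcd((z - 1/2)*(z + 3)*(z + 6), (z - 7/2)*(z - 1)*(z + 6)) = z + 6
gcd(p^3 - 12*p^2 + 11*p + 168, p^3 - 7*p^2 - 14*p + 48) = p^2 - 5*p - 24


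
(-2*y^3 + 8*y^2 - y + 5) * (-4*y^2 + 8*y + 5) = 8*y^5 - 48*y^4 + 58*y^3 + 12*y^2 + 35*y + 25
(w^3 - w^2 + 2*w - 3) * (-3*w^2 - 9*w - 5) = -3*w^5 - 6*w^4 - 2*w^3 - 4*w^2 + 17*w + 15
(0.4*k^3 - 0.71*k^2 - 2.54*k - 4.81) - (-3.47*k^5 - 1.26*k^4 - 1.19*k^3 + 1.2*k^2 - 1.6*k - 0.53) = 3.47*k^5 + 1.26*k^4 + 1.59*k^3 - 1.91*k^2 - 0.94*k - 4.28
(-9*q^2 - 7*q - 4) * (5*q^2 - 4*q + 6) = -45*q^4 + q^3 - 46*q^2 - 26*q - 24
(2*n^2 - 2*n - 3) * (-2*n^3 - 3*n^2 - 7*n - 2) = -4*n^5 - 2*n^4 - 2*n^3 + 19*n^2 + 25*n + 6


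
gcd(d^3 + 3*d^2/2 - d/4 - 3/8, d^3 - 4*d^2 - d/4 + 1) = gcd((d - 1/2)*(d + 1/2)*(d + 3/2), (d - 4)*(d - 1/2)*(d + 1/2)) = d^2 - 1/4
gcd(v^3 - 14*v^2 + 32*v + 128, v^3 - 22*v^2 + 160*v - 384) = v^2 - 16*v + 64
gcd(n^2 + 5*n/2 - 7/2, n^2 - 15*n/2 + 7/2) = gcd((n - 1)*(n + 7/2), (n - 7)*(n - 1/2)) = 1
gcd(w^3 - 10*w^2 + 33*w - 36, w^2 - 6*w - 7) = 1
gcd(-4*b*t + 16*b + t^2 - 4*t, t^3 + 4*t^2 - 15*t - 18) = 1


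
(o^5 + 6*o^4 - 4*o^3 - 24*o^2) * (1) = o^5 + 6*o^4 - 4*o^3 - 24*o^2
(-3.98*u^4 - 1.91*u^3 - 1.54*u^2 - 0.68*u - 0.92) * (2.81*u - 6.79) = -11.1838*u^5 + 21.6571*u^4 + 8.6415*u^3 + 8.5458*u^2 + 2.032*u + 6.2468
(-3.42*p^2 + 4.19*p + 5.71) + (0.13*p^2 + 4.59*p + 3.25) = -3.29*p^2 + 8.78*p + 8.96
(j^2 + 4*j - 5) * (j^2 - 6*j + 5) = j^4 - 2*j^3 - 24*j^2 + 50*j - 25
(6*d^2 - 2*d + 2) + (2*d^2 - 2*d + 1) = 8*d^2 - 4*d + 3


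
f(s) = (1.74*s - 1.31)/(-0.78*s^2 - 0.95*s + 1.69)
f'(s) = (1.56*s + 0.95)*(1.74*s - 1.31)/(-0.78*s^2 - 0.95*s + 1.69)^2 + 1.74/(-0.78*s^2 - 0.95*s + 1.69) = (1.3572*s^2 - 2.0436*s + 1.6961)/(0.6084*s^4 + 1.482*s^3 - 1.7339*s^2 - 3.211*s + 2.8561)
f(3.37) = -0.44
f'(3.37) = 0.10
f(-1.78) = -4.84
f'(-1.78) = 11.64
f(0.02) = -0.76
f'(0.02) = 0.59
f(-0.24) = -0.92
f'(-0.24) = 0.65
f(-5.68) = 0.62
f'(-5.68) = 0.17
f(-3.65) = 1.46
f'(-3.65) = 0.99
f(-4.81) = 0.82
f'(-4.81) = 0.31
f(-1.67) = -3.83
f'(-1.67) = 7.33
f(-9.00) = 0.32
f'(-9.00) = 0.05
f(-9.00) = 0.32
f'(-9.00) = 0.05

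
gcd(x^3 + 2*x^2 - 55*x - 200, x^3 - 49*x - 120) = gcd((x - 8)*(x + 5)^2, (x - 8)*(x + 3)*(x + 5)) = x^2 - 3*x - 40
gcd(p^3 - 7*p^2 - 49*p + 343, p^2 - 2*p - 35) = p - 7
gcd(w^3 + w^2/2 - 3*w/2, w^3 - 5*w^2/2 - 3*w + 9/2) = w^2 + w/2 - 3/2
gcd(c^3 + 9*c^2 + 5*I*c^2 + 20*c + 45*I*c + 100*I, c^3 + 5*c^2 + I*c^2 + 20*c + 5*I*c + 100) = c^2 + c*(5 + 5*I) + 25*I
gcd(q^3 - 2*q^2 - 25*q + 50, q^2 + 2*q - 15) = q + 5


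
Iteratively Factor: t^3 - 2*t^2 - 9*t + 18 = (t - 3)*(t^2 + t - 6) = (t - 3)*(t + 3)*(t - 2)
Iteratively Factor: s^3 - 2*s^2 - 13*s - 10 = (s + 2)*(s^2 - 4*s - 5) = (s + 1)*(s + 2)*(s - 5)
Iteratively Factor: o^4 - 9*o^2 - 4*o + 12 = (o + 2)*(o^3 - 2*o^2 - 5*o + 6) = (o + 2)^2*(o^2 - 4*o + 3) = (o - 1)*(o + 2)^2*(o - 3)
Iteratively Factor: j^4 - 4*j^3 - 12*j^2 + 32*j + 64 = (j - 4)*(j^3 - 12*j - 16) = (j - 4)*(j + 2)*(j^2 - 2*j - 8) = (j - 4)*(j + 2)^2*(j - 4)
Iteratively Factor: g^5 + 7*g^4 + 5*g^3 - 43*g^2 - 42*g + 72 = (g + 3)*(g^4 + 4*g^3 - 7*g^2 - 22*g + 24) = (g - 1)*(g + 3)*(g^3 + 5*g^2 - 2*g - 24) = (g - 1)*(g + 3)*(g + 4)*(g^2 + g - 6) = (g - 2)*(g - 1)*(g + 3)*(g + 4)*(g + 3)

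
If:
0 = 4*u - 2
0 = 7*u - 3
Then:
No Solution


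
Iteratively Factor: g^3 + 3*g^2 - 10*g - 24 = (g - 3)*(g^2 + 6*g + 8) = (g - 3)*(g + 2)*(g + 4)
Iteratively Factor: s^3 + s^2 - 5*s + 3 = (s - 1)*(s^2 + 2*s - 3) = (s - 1)^2*(s + 3)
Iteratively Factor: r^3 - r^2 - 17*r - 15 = (r + 3)*(r^2 - 4*r - 5) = (r + 1)*(r + 3)*(r - 5)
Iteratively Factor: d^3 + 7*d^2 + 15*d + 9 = (d + 3)*(d^2 + 4*d + 3) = (d + 1)*(d + 3)*(d + 3)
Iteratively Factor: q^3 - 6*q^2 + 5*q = (q)*(q^2 - 6*q + 5) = q*(q - 1)*(q - 5)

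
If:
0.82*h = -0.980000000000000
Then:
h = -1.20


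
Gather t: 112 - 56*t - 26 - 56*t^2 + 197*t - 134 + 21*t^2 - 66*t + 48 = -35*t^2 + 75*t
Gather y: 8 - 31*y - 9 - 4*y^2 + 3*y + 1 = -4*y^2 - 28*y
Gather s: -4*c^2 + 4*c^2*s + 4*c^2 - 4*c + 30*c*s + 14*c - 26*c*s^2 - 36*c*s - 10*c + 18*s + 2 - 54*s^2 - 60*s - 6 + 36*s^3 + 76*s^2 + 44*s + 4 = 36*s^3 + s^2*(22 - 26*c) + s*(4*c^2 - 6*c + 2)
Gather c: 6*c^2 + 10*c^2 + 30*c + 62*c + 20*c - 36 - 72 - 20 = 16*c^2 + 112*c - 128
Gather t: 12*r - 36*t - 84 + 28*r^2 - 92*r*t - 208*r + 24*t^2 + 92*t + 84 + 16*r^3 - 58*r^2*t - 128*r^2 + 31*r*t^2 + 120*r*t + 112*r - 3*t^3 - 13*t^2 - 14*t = 16*r^3 - 100*r^2 - 84*r - 3*t^3 + t^2*(31*r + 11) + t*(-58*r^2 + 28*r + 42)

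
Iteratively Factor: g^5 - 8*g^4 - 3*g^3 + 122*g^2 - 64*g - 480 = (g - 4)*(g^4 - 4*g^3 - 19*g^2 + 46*g + 120) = (g - 4)^2*(g^3 - 19*g - 30) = (g - 4)^2*(g + 2)*(g^2 - 2*g - 15) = (g - 4)^2*(g + 2)*(g + 3)*(g - 5)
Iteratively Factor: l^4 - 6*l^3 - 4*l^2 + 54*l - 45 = (l - 3)*(l^3 - 3*l^2 - 13*l + 15) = (l - 3)*(l - 1)*(l^2 - 2*l - 15) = (l - 5)*(l - 3)*(l - 1)*(l + 3)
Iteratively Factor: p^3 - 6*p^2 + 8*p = (p)*(p^2 - 6*p + 8) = p*(p - 2)*(p - 4)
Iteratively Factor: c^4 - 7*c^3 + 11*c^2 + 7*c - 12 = (c - 1)*(c^3 - 6*c^2 + 5*c + 12) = (c - 1)*(c + 1)*(c^2 - 7*c + 12) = (c - 4)*(c - 1)*(c + 1)*(c - 3)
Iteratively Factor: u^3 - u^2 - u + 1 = (u - 1)*(u^2 - 1) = (u - 1)^2*(u + 1)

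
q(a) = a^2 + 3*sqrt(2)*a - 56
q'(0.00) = 4.24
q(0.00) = -56.00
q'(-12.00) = -19.76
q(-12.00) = 37.09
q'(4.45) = 13.14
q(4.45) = -17.32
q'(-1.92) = 0.40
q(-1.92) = -60.46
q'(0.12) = 4.48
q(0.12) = -55.48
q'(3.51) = 11.26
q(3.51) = -28.79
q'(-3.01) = -1.78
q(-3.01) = -59.71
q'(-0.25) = 3.74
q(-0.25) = -57.00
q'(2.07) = 8.38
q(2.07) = -42.93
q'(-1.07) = 2.10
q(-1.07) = -59.39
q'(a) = 2*a + 3*sqrt(2)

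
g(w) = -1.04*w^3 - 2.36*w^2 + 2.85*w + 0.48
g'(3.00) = -39.39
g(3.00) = -40.29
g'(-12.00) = -389.79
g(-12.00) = 1423.56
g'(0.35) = 0.82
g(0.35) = 1.14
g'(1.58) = -12.40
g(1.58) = -5.01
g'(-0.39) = 4.22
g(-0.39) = -0.93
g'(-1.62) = 2.31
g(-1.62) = -5.91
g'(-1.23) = 3.94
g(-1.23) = -4.66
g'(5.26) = -108.30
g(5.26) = -201.18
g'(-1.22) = 3.96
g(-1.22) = -4.62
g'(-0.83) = 4.62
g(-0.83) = -2.92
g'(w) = -3.12*w^2 - 4.72*w + 2.85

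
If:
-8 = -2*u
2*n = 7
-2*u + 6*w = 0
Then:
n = 7/2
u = 4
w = 4/3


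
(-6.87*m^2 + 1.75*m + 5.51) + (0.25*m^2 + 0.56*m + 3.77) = -6.62*m^2 + 2.31*m + 9.28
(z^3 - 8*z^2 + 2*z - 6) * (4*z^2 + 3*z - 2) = 4*z^5 - 29*z^4 - 18*z^3 - 2*z^2 - 22*z + 12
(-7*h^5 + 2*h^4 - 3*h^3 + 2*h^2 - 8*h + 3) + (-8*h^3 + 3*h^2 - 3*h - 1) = -7*h^5 + 2*h^4 - 11*h^3 + 5*h^2 - 11*h + 2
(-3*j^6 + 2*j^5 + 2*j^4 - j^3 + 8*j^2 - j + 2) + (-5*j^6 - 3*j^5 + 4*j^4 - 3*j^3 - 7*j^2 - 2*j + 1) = -8*j^6 - j^5 + 6*j^4 - 4*j^3 + j^2 - 3*j + 3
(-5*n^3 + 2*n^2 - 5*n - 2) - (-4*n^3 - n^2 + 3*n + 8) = -n^3 + 3*n^2 - 8*n - 10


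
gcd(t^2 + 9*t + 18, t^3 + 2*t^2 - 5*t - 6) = t + 3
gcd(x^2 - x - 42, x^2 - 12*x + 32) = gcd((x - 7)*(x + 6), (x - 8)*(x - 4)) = 1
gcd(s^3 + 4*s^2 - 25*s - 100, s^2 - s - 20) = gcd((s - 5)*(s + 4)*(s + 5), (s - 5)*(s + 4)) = s^2 - s - 20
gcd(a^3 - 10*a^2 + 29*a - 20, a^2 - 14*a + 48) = 1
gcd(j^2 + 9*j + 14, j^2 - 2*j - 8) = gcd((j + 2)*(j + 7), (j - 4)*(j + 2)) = j + 2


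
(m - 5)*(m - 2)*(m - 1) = m^3 - 8*m^2 + 17*m - 10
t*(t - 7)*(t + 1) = t^3 - 6*t^2 - 7*t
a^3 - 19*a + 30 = (a - 3)*(a - 2)*(a + 5)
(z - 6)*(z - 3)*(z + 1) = z^3 - 8*z^2 + 9*z + 18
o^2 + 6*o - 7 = (o - 1)*(o + 7)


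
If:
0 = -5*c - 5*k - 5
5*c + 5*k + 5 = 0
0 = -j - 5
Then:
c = -k - 1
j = -5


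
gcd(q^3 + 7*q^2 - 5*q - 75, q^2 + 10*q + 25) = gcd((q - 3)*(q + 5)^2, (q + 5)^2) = q^2 + 10*q + 25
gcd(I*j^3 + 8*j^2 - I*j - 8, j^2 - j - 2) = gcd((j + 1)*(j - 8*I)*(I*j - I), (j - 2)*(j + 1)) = j + 1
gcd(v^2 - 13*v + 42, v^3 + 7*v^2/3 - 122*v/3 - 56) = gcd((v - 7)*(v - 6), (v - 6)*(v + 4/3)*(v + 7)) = v - 6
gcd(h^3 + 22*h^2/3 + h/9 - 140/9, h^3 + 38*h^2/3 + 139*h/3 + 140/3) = h^2 + 26*h/3 + 35/3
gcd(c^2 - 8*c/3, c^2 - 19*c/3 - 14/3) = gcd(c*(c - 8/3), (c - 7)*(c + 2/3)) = 1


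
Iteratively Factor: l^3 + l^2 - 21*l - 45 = (l + 3)*(l^2 - 2*l - 15) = (l + 3)^2*(l - 5)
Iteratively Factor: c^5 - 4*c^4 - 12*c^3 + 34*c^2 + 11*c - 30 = (c + 1)*(c^4 - 5*c^3 - 7*c^2 + 41*c - 30) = (c - 5)*(c + 1)*(c^3 - 7*c + 6) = (c - 5)*(c - 2)*(c + 1)*(c^2 + 2*c - 3) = (c - 5)*(c - 2)*(c + 1)*(c + 3)*(c - 1)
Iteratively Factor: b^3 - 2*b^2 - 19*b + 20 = (b - 1)*(b^2 - b - 20) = (b - 5)*(b - 1)*(b + 4)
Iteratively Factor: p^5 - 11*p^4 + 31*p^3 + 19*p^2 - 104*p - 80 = (p + 1)*(p^4 - 12*p^3 + 43*p^2 - 24*p - 80) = (p - 4)*(p + 1)*(p^3 - 8*p^2 + 11*p + 20) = (p - 4)^2*(p + 1)*(p^2 - 4*p - 5) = (p - 5)*(p - 4)^2*(p + 1)*(p + 1)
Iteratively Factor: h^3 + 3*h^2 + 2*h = (h)*(h^2 + 3*h + 2) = h*(h + 2)*(h + 1)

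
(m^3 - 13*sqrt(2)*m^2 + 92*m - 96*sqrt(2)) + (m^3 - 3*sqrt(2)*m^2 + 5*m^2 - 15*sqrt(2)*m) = 2*m^3 - 16*sqrt(2)*m^2 + 5*m^2 - 15*sqrt(2)*m + 92*m - 96*sqrt(2)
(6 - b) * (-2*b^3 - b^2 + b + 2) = 2*b^4 - 11*b^3 - 7*b^2 + 4*b + 12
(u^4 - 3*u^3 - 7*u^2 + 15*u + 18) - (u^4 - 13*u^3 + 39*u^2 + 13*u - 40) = 10*u^3 - 46*u^2 + 2*u + 58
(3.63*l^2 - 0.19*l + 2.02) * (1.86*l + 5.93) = 6.7518*l^3 + 21.1725*l^2 + 2.6305*l + 11.9786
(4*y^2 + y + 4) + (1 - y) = 4*y^2 + 5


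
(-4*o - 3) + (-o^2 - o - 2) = -o^2 - 5*o - 5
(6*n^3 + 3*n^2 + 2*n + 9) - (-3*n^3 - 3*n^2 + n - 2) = 9*n^3 + 6*n^2 + n + 11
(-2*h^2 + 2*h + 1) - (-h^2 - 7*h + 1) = -h^2 + 9*h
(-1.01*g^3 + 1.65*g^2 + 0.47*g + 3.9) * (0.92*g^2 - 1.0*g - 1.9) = -0.9292*g^5 + 2.528*g^4 + 0.7014*g^3 - 0.0169999999999997*g^2 - 4.793*g - 7.41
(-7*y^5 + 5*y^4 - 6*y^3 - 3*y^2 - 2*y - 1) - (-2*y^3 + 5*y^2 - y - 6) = -7*y^5 + 5*y^4 - 4*y^3 - 8*y^2 - y + 5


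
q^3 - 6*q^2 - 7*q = q*(q - 7)*(q + 1)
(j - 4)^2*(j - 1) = j^3 - 9*j^2 + 24*j - 16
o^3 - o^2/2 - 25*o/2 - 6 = (o - 4)*(o + 1/2)*(o + 3)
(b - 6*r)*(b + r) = b^2 - 5*b*r - 6*r^2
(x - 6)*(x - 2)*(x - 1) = x^3 - 9*x^2 + 20*x - 12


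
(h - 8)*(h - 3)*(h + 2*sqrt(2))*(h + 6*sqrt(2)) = h^4 - 11*h^3 + 8*sqrt(2)*h^3 - 88*sqrt(2)*h^2 + 48*h^2 - 264*h + 192*sqrt(2)*h + 576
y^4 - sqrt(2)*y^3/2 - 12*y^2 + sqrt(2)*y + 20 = (y - 5*sqrt(2)/2)*(y - sqrt(2))*(y + sqrt(2))*(y + 2*sqrt(2))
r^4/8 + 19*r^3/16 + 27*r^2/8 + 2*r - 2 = (r/4 + 1)*(r/2 + 1)*(r - 1/2)*(r + 4)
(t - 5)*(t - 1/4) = t^2 - 21*t/4 + 5/4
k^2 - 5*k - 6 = (k - 6)*(k + 1)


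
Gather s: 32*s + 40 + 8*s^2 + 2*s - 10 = 8*s^2 + 34*s + 30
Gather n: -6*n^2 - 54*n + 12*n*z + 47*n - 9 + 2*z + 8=-6*n^2 + n*(12*z - 7) + 2*z - 1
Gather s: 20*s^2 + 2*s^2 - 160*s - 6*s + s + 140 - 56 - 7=22*s^2 - 165*s + 77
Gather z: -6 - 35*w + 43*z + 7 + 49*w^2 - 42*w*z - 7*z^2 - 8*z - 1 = 49*w^2 - 35*w - 7*z^2 + z*(35 - 42*w)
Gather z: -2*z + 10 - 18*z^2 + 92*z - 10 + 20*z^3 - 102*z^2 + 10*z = 20*z^3 - 120*z^2 + 100*z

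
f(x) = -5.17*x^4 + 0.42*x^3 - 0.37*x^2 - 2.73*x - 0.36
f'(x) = -20.68*x^3 + 1.26*x^2 - 0.74*x - 2.73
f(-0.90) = -1.90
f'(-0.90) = 14.03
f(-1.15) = -7.39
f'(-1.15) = 31.24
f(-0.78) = -0.57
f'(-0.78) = 8.43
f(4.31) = -1769.39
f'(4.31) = -1638.22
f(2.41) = -177.61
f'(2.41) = -286.66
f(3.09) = -471.27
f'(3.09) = -603.12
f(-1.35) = -15.55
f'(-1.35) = 51.45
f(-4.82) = -2833.31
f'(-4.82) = 2345.86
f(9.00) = -33669.09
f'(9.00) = -14983.05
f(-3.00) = -425.61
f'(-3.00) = 569.19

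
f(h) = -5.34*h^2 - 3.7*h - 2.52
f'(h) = -10.68*h - 3.7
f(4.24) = -114.21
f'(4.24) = -48.98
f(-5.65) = -152.08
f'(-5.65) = 56.64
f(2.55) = -46.68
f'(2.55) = -30.93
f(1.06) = -12.44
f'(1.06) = -15.02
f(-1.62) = -10.54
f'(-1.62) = 13.60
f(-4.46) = -92.24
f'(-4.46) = 43.93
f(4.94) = -151.11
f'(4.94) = -56.46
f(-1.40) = -7.81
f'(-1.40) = 11.25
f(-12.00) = -727.08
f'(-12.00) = 124.46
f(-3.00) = -39.48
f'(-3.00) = 28.34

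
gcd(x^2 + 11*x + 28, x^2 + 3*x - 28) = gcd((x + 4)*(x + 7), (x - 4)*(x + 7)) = x + 7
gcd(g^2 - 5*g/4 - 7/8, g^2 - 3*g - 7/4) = g + 1/2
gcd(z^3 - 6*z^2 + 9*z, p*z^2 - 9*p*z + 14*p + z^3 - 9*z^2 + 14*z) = 1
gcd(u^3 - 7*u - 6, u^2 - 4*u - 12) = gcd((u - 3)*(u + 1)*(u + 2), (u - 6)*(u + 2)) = u + 2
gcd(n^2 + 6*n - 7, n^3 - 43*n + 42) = n^2 + 6*n - 7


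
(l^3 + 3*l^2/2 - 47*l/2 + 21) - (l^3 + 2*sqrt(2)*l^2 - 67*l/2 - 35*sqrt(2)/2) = -2*sqrt(2)*l^2 + 3*l^2/2 + 10*l + 21 + 35*sqrt(2)/2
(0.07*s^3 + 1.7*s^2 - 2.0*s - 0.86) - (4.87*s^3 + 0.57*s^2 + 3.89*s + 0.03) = -4.8*s^3 + 1.13*s^2 - 5.89*s - 0.89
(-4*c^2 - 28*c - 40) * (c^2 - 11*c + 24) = -4*c^4 + 16*c^3 + 172*c^2 - 232*c - 960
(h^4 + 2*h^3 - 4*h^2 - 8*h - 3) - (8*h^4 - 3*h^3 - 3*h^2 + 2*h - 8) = -7*h^4 + 5*h^3 - h^2 - 10*h + 5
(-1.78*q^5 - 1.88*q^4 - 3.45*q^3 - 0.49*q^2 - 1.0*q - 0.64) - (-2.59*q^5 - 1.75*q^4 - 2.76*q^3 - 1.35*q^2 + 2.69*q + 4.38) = 0.81*q^5 - 0.13*q^4 - 0.69*q^3 + 0.86*q^2 - 3.69*q - 5.02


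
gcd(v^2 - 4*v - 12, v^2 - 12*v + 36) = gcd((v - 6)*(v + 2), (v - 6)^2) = v - 6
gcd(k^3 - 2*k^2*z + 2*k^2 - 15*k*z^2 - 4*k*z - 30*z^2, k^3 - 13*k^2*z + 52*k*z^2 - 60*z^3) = -k + 5*z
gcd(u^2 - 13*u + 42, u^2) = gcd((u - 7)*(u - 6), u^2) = 1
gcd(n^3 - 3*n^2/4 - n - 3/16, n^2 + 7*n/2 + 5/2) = 1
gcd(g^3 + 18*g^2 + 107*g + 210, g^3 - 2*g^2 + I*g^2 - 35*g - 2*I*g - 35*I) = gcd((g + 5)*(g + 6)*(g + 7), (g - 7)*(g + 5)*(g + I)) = g + 5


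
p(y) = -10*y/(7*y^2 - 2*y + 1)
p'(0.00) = -10.00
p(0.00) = 0.00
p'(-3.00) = 0.13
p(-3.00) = 0.43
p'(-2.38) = 0.19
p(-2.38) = 0.52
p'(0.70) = 2.65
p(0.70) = -2.31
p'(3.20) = 0.16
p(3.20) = -0.48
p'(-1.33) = 0.44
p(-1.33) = 0.83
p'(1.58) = 0.70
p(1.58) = -1.03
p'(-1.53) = 0.37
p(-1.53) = 0.75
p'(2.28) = 0.33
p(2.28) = -0.69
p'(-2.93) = 0.13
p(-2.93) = 0.44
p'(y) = -10*y*(2 - 14*y)/(7*y^2 - 2*y + 1)^2 - 10/(7*y^2 - 2*y + 1)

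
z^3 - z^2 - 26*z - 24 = (z - 6)*(z + 1)*(z + 4)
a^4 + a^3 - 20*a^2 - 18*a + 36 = (a - 1)*(a + 2)*(a - 3*sqrt(2))*(a + 3*sqrt(2))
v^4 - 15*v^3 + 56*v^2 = v^2*(v - 8)*(v - 7)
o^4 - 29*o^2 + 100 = (o - 5)*(o - 2)*(o + 2)*(o + 5)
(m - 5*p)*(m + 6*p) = m^2 + m*p - 30*p^2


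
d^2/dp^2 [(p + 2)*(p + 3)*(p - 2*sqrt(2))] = 6*p - 4*sqrt(2) + 10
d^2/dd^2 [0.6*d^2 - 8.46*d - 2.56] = 1.20000000000000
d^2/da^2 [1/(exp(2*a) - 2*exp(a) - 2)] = 2*((1 - 2*exp(a))*(-exp(2*a) + 2*exp(a) + 2) - 4*(1 - exp(a))^2*exp(a))*exp(a)/(-exp(2*a) + 2*exp(a) + 2)^3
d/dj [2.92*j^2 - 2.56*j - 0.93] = 5.84*j - 2.56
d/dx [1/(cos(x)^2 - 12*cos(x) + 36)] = 2*sin(x)/(cos(x) - 6)^3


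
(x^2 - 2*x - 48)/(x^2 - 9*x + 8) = (x + 6)/(x - 1)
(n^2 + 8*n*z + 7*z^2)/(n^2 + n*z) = (n + 7*z)/n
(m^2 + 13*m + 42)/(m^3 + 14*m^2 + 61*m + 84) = (m + 6)/(m^2 + 7*m + 12)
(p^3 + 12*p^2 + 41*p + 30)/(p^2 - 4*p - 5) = (p^2 + 11*p + 30)/(p - 5)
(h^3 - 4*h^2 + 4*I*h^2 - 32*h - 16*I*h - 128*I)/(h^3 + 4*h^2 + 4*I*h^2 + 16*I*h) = (h - 8)/h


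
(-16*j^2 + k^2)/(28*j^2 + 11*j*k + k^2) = (-4*j + k)/(7*j + k)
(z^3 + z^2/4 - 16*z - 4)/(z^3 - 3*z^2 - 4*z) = (z^2 + 17*z/4 + 1)/(z*(z + 1))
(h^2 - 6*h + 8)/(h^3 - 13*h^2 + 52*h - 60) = (h - 4)/(h^2 - 11*h + 30)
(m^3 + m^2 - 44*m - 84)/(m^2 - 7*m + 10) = (m^3 + m^2 - 44*m - 84)/(m^2 - 7*m + 10)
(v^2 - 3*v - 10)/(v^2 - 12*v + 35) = (v + 2)/(v - 7)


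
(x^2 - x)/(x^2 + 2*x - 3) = x/(x + 3)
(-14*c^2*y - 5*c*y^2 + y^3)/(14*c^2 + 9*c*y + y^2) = y*(-7*c + y)/(7*c + y)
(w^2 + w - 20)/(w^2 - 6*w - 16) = (-w^2 - w + 20)/(-w^2 + 6*w + 16)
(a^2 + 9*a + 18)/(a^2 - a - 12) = (a + 6)/(a - 4)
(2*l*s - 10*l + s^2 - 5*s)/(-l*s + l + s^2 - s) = (-2*l*s + 10*l - s^2 + 5*s)/(l*s - l - s^2 + s)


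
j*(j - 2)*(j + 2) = j^3 - 4*j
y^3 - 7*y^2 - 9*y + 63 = (y - 7)*(y - 3)*(y + 3)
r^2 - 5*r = r*(r - 5)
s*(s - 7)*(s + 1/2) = s^3 - 13*s^2/2 - 7*s/2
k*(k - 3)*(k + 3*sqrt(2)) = k^3 - 3*k^2 + 3*sqrt(2)*k^2 - 9*sqrt(2)*k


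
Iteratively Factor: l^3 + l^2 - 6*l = (l)*(l^2 + l - 6) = l*(l + 3)*(l - 2)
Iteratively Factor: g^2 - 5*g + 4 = (g - 4)*(g - 1)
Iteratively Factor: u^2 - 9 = (u + 3)*(u - 3)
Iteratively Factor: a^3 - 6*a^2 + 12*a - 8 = (a - 2)*(a^2 - 4*a + 4) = (a - 2)^2*(a - 2)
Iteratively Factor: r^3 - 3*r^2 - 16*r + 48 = (r - 3)*(r^2 - 16) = (r - 4)*(r - 3)*(r + 4)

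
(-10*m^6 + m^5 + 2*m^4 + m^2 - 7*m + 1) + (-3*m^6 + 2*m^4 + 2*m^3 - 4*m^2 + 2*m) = -13*m^6 + m^5 + 4*m^4 + 2*m^3 - 3*m^2 - 5*m + 1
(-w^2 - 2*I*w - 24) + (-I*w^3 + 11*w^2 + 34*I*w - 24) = -I*w^3 + 10*w^2 + 32*I*w - 48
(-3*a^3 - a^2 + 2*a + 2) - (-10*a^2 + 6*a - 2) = -3*a^3 + 9*a^2 - 4*a + 4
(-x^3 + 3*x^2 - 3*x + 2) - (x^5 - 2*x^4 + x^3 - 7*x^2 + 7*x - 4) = -x^5 + 2*x^4 - 2*x^3 + 10*x^2 - 10*x + 6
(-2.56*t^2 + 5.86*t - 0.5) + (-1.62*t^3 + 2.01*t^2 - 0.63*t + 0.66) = -1.62*t^3 - 0.55*t^2 + 5.23*t + 0.16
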